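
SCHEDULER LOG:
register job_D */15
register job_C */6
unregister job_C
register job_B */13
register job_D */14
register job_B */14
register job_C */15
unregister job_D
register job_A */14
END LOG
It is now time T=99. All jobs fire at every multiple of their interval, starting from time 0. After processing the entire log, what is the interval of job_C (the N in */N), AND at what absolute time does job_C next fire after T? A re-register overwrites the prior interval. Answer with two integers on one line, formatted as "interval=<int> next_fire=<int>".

Answer: interval=15 next_fire=105

Derivation:
Op 1: register job_D */15 -> active={job_D:*/15}
Op 2: register job_C */6 -> active={job_C:*/6, job_D:*/15}
Op 3: unregister job_C -> active={job_D:*/15}
Op 4: register job_B */13 -> active={job_B:*/13, job_D:*/15}
Op 5: register job_D */14 -> active={job_B:*/13, job_D:*/14}
Op 6: register job_B */14 -> active={job_B:*/14, job_D:*/14}
Op 7: register job_C */15 -> active={job_B:*/14, job_C:*/15, job_D:*/14}
Op 8: unregister job_D -> active={job_B:*/14, job_C:*/15}
Op 9: register job_A */14 -> active={job_A:*/14, job_B:*/14, job_C:*/15}
Final interval of job_C = 15
Next fire of job_C after T=99: (99//15+1)*15 = 105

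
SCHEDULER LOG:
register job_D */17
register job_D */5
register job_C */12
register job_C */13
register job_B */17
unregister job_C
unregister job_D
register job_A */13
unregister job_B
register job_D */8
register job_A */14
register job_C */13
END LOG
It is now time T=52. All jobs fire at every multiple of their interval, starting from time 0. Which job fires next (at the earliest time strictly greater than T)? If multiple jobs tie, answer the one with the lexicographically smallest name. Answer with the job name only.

Op 1: register job_D */17 -> active={job_D:*/17}
Op 2: register job_D */5 -> active={job_D:*/5}
Op 3: register job_C */12 -> active={job_C:*/12, job_D:*/5}
Op 4: register job_C */13 -> active={job_C:*/13, job_D:*/5}
Op 5: register job_B */17 -> active={job_B:*/17, job_C:*/13, job_D:*/5}
Op 6: unregister job_C -> active={job_B:*/17, job_D:*/5}
Op 7: unregister job_D -> active={job_B:*/17}
Op 8: register job_A */13 -> active={job_A:*/13, job_B:*/17}
Op 9: unregister job_B -> active={job_A:*/13}
Op 10: register job_D */8 -> active={job_A:*/13, job_D:*/8}
Op 11: register job_A */14 -> active={job_A:*/14, job_D:*/8}
Op 12: register job_C */13 -> active={job_A:*/14, job_C:*/13, job_D:*/8}
  job_A: interval 14, next fire after T=52 is 56
  job_C: interval 13, next fire after T=52 is 65
  job_D: interval 8, next fire after T=52 is 56
Earliest = 56, winner (lex tiebreak) = job_A

Answer: job_A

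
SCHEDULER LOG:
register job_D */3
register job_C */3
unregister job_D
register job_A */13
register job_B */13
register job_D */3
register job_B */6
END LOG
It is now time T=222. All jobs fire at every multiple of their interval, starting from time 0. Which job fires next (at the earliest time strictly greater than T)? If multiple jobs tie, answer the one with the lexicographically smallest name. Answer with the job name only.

Op 1: register job_D */3 -> active={job_D:*/3}
Op 2: register job_C */3 -> active={job_C:*/3, job_D:*/3}
Op 3: unregister job_D -> active={job_C:*/3}
Op 4: register job_A */13 -> active={job_A:*/13, job_C:*/3}
Op 5: register job_B */13 -> active={job_A:*/13, job_B:*/13, job_C:*/3}
Op 6: register job_D */3 -> active={job_A:*/13, job_B:*/13, job_C:*/3, job_D:*/3}
Op 7: register job_B */6 -> active={job_A:*/13, job_B:*/6, job_C:*/3, job_D:*/3}
  job_A: interval 13, next fire after T=222 is 234
  job_B: interval 6, next fire after T=222 is 228
  job_C: interval 3, next fire after T=222 is 225
  job_D: interval 3, next fire after T=222 is 225
Earliest = 225, winner (lex tiebreak) = job_C

Answer: job_C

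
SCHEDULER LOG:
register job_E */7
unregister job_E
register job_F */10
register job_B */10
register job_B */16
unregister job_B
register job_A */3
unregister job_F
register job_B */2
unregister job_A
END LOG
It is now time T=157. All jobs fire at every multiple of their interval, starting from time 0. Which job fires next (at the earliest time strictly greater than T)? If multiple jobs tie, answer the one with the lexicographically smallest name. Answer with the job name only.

Answer: job_B

Derivation:
Op 1: register job_E */7 -> active={job_E:*/7}
Op 2: unregister job_E -> active={}
Op 3: register job_F */10 -> active={job_F:*/10}
Op 4: register job_B */10 -> active={job_B:*/10, job_F:*/10}
Op 5: register job_B */16 -> active={job_B:*/16, job_F:*/10}
Op 6: unregister job_B -> active={job_F:*/10}
Op 7: register job_A */3 -> active={job_A:*/3, job_F:*/10}
Op 8: unregister job_F -> active={job_A:*/3}
Op 9: register job_B */2 -> active={job_A:*/3, job_B:*/2}
Op 10: unregister job_A -> active={job_B:*/2}
  job_B: interval 2, next fire after T=157 is 158
Earliest = 158, winner (lex tiebreak) = job_B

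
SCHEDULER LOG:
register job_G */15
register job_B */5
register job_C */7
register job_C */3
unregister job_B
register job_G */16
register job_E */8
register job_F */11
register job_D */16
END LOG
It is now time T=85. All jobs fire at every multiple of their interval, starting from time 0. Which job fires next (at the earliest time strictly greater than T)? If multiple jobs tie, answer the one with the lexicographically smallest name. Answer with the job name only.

Op 1: register job_G */15 -> active={job_G:*/15}
Op 2: register job_B */5 -> active={job_B:*/5, job_G:*/15}
Op 3: register job_C */7 -> active={job_B:*/5, job_C:*/7, job_G:*/15}
Op 4: register job_C */3 -> active={job_B:*/5, job_C:*/3, job_G:*/15}
Op 5: unregister job_B -> active={job_C:*/3, job_G:*/15}
Op 6: register job_G */16 -> active={job_C:*/3, job_G:*/16}
Op 7: register job_E */8 -> active={job_C:*/3, job_E:*/8, job_G:*/16}
Op 8: register job_F */11 -> active={job_C:*/3, job_E:*/8, job_F:*/11, job_G:*/16}
Op 9: register job_D */16 -> active={job_C:*/3, job_D:*/16, job_E:*/8, job_F:*/11, job_G:*/16}
  job_C: interval 3, next fire after T=85 is 87
  job_D: interval 16, next fire after T=85 is 96
  job_E: interval 8, next fire after T=85 is 88
  job_F: interval 11, next fire after T=85 is 88
  job_G: interval 16, next fire after T=85 is 96
Earliest = 87, winner (lex tiebreak) = job_C

Answer: job_C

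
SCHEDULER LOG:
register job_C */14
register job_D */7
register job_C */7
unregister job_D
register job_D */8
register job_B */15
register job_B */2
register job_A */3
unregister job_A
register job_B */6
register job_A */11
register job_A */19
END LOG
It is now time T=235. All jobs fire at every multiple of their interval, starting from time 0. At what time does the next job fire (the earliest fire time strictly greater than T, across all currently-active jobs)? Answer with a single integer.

Answer: 238

Derivation:
Op 1: register job_C */14 -> active={job_C:*/14}
Op 2: register job_D */7 -> active={job_C:*/14, job_D:*/7}
Op 3: register job_C */7 -> active={job_C:*/7, job_D:*/7}
Op 4: unregister job_D -> active={job_C:*/7}
Op 5: register job_D */8 -> active={job_C:*/7, job_D:*/8}
Op 6: register job_B */15 -> active={job_B:*/15, job_C:*/7, job_D:*/8}
Op 7: register job_B */2 -> active={job_B:*/2, job_C:*/7, job_D:*/8}
Op 8: register job_A */3 -> active={job_A:*/3, job_B:*/2, job_C:*/7, job_D:*/8}
Op 9: unregister job_A -> active={job_B:*/2, job_C:*/7, job_D:*/8}
Op 10: register job_B */6 -> active={job_B:*/6, job_C:*/7, job_D:*/8}
Op 11: register job_A */11 -> active={job_A:*/11, job_B:*/6, job_C:*/7, job_D:*/8}
Op 12: register job_A */19 -> active={job_A:*/19, job_B:*/6, job_C:*/7, job_D:*/8}
  job_A: interval 19, next fire after T=235 is 247
  job_B: interval 6, next fire after T=235 is 240
  job_C: interval 7, next fire after T=235 is 238
  job_D: interval 8, next fire after T=235 is 240
Earliest fire time = 238 (job job_C)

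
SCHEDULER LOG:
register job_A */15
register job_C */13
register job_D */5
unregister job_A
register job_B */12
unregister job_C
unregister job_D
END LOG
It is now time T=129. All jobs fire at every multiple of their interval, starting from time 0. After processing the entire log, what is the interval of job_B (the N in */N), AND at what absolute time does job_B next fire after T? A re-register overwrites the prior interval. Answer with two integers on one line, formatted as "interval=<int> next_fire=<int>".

Answer: interval=12 next_fire=132

Derivation:
Op 1: register job_A */15 -> active={job_A:*/15}
Op 2: register job_C */13 -> active={job_A:*/15, job_C:*/13}
Op 3: register job_D */5 -> active={job_A:*/15, job_C:*/13, job_D:*/5}
Op 4: unregister job_A -> active={job_C:*/13, job_D:*/5}
Op 5: register job_B */12 -> active={job_B:*/12, job_C:*/13, job_D:*/5}
Op 6: unregister job_C -> active={job_B:*/12, job_D:*/5}
Op 7: unregister job_D -> active={job_B:*/12}
Final interval of job_B = 12
Next fire of job_B after T=129: (129//12+1)*12 = 132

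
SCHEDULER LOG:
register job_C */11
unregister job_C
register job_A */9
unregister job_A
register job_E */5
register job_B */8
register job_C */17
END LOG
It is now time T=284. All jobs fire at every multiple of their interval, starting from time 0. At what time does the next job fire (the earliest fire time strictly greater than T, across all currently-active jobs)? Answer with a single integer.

Op 1: register job_C */11 -> active={job_C:*/11}
Op 2: unregister job_C -> active={}
Op 3: register job_A */9 -> active={job_A:*/9}
Op 4: unregister job_A -> active={}
Op 5: register job_E */5 -> active={job_E:*/5}
Op 6: register job_B */8 -> active={job_B:*/8, job_E:*/5}
Op 7: register job_C */17 -> active={job_B:*/8, job_C:*/17, job_E:*/5}
  job_B: interval 8, next fire after T=284 is 288
  job_C: interval 17, next fire after T=284 is 289
  job_E: interval 5, next fire after T=284 is 285
Earliest fire time = 285 (job job_E)

Answer: 285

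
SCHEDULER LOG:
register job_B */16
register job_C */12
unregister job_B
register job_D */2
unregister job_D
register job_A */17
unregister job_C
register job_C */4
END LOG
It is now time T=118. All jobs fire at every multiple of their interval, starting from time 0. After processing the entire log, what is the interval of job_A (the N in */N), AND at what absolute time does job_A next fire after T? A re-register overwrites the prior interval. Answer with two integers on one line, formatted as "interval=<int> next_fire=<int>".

Answer: interval=17 next_fire=119

Derivation:
Op 1: register job_B */16 -> active={job_B:*/16}
Op 2: register job_C */12 -> active={job_B:*/16, job_C:*/12}
Op 3: unregister job_B -> active={job_C:*/12}
Op 4: register job_D */2 -> active={job_C:*/12, job_D:*/2}
Op 5: unregister job_D -> active={job_C:*/12}
Op 6: register job_A */17 -> active={job_A:*/17, job_C:*/12}
Op 7: unregister job_C -> active={job_A:*/17}
Op 8: register job_C */4 -> active={job_A:*/17, job_C:*/4}
Final interval of job_A = 17
Next fire of job_A after T=118: (118//17+1)*17 = 119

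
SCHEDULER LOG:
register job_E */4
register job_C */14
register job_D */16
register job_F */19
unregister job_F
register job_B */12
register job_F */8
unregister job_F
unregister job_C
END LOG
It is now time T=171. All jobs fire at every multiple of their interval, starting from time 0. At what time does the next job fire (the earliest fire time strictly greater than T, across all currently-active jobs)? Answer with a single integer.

Answer: 172

Derivation:
Op 1: register job_E */4 -> active={job_E:*/4}
Op 2: register job_C */14 -> active={job_C:*/14, job_E:*/4}
Op 3: register job_D */16 -> active={job_C:*/14, job_D:*/16, job_E:*/4}
Op 4: register job_F */19 -> active={job_C:*/14, job_D:*/16, job_E:*/4, job_F:*/19}
Op 5: unregister job_F -> active={job_C:*/14, job_D:*/16, job_E:*/4}
Op 6: register job_B */12 -> active={job_B:*/12, job_C:*/14, job_D:*/16, job_E:*/4}
Op 7: register job_F */8 -> active={job_B:*/12, job_C:*/14, job_D:*/16, job_E:*/4, job_F:*/8}
Op 8: unregister job_F -> active={job_B:*/12, job_C:*/14, job_D:*/16, job_E:*/4}
Op 9: unregister job_C -> active={job_B:*/12, job_D:*/16, job_E:*/4}
  job_B: interval 12, next fire after T=171 is 180
  job_D: interval 16, next fire after T=171 is 176
  job_E: interval 4, next fire after T=171 is 172
Earliest fire time = 172 (job job_E)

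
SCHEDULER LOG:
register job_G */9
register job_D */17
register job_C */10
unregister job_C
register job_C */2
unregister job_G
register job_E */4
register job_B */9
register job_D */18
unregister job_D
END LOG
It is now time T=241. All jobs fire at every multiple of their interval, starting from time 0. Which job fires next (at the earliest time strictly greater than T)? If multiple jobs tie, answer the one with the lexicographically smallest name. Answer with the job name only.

Answer: job_C

Derivation:
Op 1: register job_G */9 -> active={job_G:*/9}
Op 2: register job_D */17 -> active={job_D:*/17, job_G:*/9}
Op 3: register job_C */10 -> active={job_C:*/10, job_D:*/17, job_G:*/9}
Op 4: unregister job_C -> active={job_D:*/17, job_G:*/9}
Op 5: register job_C */2 -> active={job_C:*/2, job_D:*/17, job_G:*/9}
Op 6: unregister job_G -> active={job_C:*/2, job_D:*/17}
Op 7: register job_E */4 -> active={job_C:*/2, job_D:*/17, job_E:*/4}
Op 8: register job_B */9 -> active={job_B:*/9, job_C:*/2, job_D:*/17, job_E:*/4}
Op 9: register job_D */18 -> active={job_B:*/9, job_C:*/2, job_D:*/18, job_E:*/4}
Op 10: unregister job_D -> active={job_B:*/9, job_C:*/2, job_E:*/4}
  job_B: interval 9, next fire after T=241 is 243
  job_C: interval 2, next fire after T=241 is 242
  job_E: interval 4, next fire after T=241 is 244
Earliest = 242, winner (lex tiebreak) = job_C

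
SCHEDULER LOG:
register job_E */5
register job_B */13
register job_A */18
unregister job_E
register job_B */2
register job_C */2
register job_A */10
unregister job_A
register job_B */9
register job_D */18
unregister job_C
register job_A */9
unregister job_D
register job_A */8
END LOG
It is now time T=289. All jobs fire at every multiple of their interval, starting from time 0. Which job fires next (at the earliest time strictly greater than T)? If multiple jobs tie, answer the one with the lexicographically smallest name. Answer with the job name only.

Answer: job_A

Derivation:
Op 1: register job_E */5 -> active={job_E:*/5}
Op 2: register job_B */13 -> active={job_B:*/13, job_E:*/5}
Op 3: register job_A */18 -> active={job_A:*/18, job_B:*/13, job_E:*/5}
Op 4: unregister job_E -> active={job_A:*/18, job_B:*/13}
Op 5: register job_B */2 -> active={job_A:*/18, job_B:*/2}
Op 6: register job_C */2 -> active={job_A:*/18, job_B:*/2, job_C:*/2}
Op 7: register job_A */10 -> active={job_A:*/10, job_B:*/2, job_C:*/2}
Op 8: unregister job_A -> active={job_B:*/2, job_C:*/2}
Op 9: register job_B */9 -> active={job_B:*/9, job_C:*/2}
Op 10: register job_D */18 -> active={job_B:*/9, job_C:*/2, job_D:*/18}
Op 11: unregister job_C -> active={job_B:*/9, job_D:*/18}
Op 12: register job_A */9 -> active={job_A:*/9, job_B:*/9, job_D:*/18}
Op 13: unregister job_D -> active={job_A:*/9, job_B:*/9}
Op 14: register job_A */8 -> active={job_A:*/8, job_B:*/9}
  job_A: interval 8, next fire after T=289 is 296
  job_B: interval 9, next fire after T=289 is 297
Earliest = 296, winner (lex tiebreak) = job_A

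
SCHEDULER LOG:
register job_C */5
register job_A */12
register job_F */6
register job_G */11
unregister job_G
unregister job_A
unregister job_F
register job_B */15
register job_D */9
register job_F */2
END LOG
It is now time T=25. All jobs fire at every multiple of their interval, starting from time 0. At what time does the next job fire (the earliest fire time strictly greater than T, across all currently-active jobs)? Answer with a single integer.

Op 1: register job_C */5 -> active={job_C:*/5}
Op 2: register job_A */12 -> active={job_A:*/12, job_C:*/5}
Op 3: register job_F */6 -> active={job_A:*/12, job_C:*/5, job_F:*/6}
Op 4: register job_G */11 -> active={job_A:*/12, job_C:*/5, job_F:*/6, job_G:*/11}
Op 5: unregister job_G -> active={job_A:*/12, job_C:*/5, job_F:*/6}
Op 6: unregister job_A -> active={job_C:*/5, job_F:*/6}
Op 7: unregister job_F -> active={job_C:*/5}
Op 8: register job_B */15 -> active={job_B:*/15, job_C:*/5}
Op 9: register job_D */9 -> active={job_B:*/15, job_C:*/5, job_D:*/9}
Op 10: register job_F */2 -> active={job_B:*/15, job_C:*/5, job_D:*/9, job_F:*/2}
  job_B: interval 15, next fire after T=25 is 30
  job_C: interval 5, next fire after T=25 is 30
  job_D: interval 9, next fire after T=25 is 27
  job_F: interval 2, next fire after T=25 is 26
Earliest fire time = 26 (job job_F)

Answer: 26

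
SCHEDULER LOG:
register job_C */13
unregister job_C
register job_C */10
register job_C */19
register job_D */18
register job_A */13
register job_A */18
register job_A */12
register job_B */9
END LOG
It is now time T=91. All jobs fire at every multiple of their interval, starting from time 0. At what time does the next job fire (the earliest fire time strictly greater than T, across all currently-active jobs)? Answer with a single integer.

Op 1: register job_C */13 -> active={job_C:*/13}
Op 2: unregister job_C -> active={}
Op 3: register job_C */10 -> active={job_C:*/10}
Op 4: register job_C */19 -> active={job_C:*/19}
Op 5: register job_D */18 -> active={job_C:*/19, job_D:*/18}
Op 6: register job_A */13 -> active={job_A:*/13, job_C:*/19, job_D:*/18}
Op 7: register job_A */18 -> active={job_A:*/18, job_C:*/19, job_D:*/18}
Op 8: register job_A */12 -> active={job_A:*/12, job_C:*/19, job_D:*/18}
Op 9: register job_B */9 -> active={job_A:*/12, job_B:*/9, job_C:*/19, job_D:*/18}
  job_A: interval 12, next fire after T=91 is 96
  job_B: interval 9, next fire after T=91 is 99
  job_C: interval 19, next fire after T=91 is 95
  job_D: interval 18, next fire after T=91 is 108
Earliest fire time = 95 (job job_C)

Answer: 95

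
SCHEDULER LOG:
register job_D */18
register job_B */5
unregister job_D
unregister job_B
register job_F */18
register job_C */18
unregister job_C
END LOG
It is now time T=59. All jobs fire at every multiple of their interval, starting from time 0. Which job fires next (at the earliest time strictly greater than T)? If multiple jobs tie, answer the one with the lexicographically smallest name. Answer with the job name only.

Answer: job_F

Derivation:
Op 1: register job_D */18 -> active={job_D:*/18}
Op 2: register job_B */5 -> active={job_B:*/5, job_D:*/18}
Op 3: unregister job_D -> active={job_B:*/5}
Op 4: unregister job_B -> active={}
Op 5: register job_F */18 -> active={job_F:*/18}
Op 6: register job_C */18 -> active={job_C:*/18, job_F:*/18}
Op 7: unregister job_C -> active={job_F:*/18}
  job_F: interval 18, next fire after T=59 is 72
Earliest = 72, winner (lex tiebreak) = job_F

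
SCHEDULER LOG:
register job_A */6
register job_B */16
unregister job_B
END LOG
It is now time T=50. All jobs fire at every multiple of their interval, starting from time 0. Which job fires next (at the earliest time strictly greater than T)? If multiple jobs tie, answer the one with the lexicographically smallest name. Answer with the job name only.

Answer: job_A

Derivation:
Op 1: register job_A */6 -> active={job_A:*/6}
Op 2: register job_B */16 -> active={job_A:*/6, job_B:*/16}
Op 3: unregister job_B -> active={job_A:*/6}
  job_A: interval 6, next fire after T=50 is 54
Earliest = 54, winner (lex tiebreak) = job_A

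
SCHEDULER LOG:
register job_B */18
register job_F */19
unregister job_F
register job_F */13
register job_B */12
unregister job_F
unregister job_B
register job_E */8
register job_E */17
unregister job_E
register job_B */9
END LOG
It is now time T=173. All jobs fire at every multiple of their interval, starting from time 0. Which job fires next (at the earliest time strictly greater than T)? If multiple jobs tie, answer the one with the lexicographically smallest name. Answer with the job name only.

Answer: job_B

Derivation:
Op 1: register job_B */18 -> active={job_B:*/18}
Op 2: register job_F */19 -> active={job_B:*/18, job_F:*/19}
Op 3: unregister job_F -> active={job_B:*/18}
Op 4: register job_F */13 -> active={job_B:*/18, job_F:*/13}
Op 5: register job_B */12 -> active={job_B:*/12, job_F:*/13}
Op 6: unregister job_F -> active={job_B:*/12}
Op 7: unregister job_B -> active={}
Op 8: register job_E */8 -> active={job_E:*/8}
Op 9: register job_E */17 -> active={job_E:*/17}
Op 10: unregister job_E -> active={}
Op 11: register job_B */9 -> active={job_B:*/9}
  job_B: interval 9, next fire after T=173 is 180
Earliest = 180, winner (lex tiebreak) = job_B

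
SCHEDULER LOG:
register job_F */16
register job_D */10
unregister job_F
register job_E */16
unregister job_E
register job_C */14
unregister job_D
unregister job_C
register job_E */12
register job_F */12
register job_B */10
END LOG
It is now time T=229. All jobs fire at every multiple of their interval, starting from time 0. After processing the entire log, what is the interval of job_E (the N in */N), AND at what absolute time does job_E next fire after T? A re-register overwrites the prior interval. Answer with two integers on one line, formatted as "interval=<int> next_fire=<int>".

Answer: interval=12 next_fire=240

Derivation:
Op 1: register job_F */16 -> active={job_F:*/16}
Op 2: register job_D */10 -> active={job_D:*/10, job_F:*/16}
Op 3: unregister job_F -> active={job_D:*/10}
Op 4: register job_E */16 -> active={job_D:*/10, job_E:*/16}
Op 5: unregister job_E -> active={job_D:*/10}
Op 6: register job_C */14 -> active={job_C:*/14, job_D:*/10}
Op 7: unregister job_D -> active={job_C:*/14}
Op 8: unregister job_C -> active={}
Op 9: register job_E */12 -> active={job_E:*/12}
Op 10: register job_F */12 -> active={job_E:*/12, job_F:*/12}
Op 11: register job_B */10 -> active={job_B:*/10, job_E:*/12, job_F:*/12}
Final interval of job_E = 12
Next fire of job_E after T=229: (229//12+1)*12 = 240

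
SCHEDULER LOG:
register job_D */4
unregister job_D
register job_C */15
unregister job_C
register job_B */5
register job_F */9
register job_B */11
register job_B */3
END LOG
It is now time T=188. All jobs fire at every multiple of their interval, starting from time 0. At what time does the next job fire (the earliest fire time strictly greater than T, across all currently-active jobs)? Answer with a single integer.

Answer: 189

Derivation:
Op 1: register job_D */4 -> active={job_D:*/4}
Op 2: unregister job_D -> active={}
Op 3: register job_C */15 -> active={job_C:*/15}
Op 4: unregister job_C -> active={}
Op 5: register job_B */5 -> active={job_B:*/5}
Op 6: register job_F */9 -> active={job_B:*/5, job_F:*/9}
Op 7: register job_B */11 -> active={job_B:*/11, job_F:*/9}
Op 8: register job_B */3 -> active={job_B:*/3, job_F:*/9}
  job_B: interval 3, next fire after T=188 is 189
  job_F: interval 9, next fire after T=188 is 189
Earliest fire time = 189 (job job_B)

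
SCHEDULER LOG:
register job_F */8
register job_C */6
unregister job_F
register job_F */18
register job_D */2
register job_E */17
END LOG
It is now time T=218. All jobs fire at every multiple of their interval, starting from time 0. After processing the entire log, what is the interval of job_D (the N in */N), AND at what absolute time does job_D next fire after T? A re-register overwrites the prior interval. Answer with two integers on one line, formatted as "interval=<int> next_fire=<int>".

Answer: interval=2 next_fire=220

Derivation:
Op 1: register job_F */8 -> active={job_F:*/8}
Op 2: register job_C */6 -> active={job_C:*/6, job_F:*/8}
Op 3: unregister job_F -> active={job_C:*/6}
Op 4: register job_F */18 -> active={job_C:*/6, job_F:*/18}
Op 5: register job_D */2 -> active={job_C:*/6, job_D:*/2, job_F:*/18}
Op 6: register job_E */17 -> active={job_C:*/6, job_D:*/2, job_E:*/17, job_F:*/18}
Final interval of job_D = 2
Next fire of job_D after T=218: (218//2+1)*2 = 220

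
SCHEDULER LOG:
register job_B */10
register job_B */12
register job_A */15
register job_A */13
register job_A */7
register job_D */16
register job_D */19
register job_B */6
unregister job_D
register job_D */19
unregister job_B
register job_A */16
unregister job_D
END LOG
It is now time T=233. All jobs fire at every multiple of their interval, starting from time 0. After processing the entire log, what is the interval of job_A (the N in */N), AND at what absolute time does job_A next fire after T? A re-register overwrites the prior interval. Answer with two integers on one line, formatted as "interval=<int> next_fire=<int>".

Answer: interval=16 next_fire=240

Derivation:
Op 1: register job_B */10 -> active={job_B:*/10}
Op 2: register job_B */12 -> active={job_B:*/12}
Op 3: register job_A */15 -> active={job_A:*/15, job_B:*/12}
Op 4: register job_A */13 -> active={job_A:*/13, job_B:*/12}
Op 5: register job_A */7 -> active={job_A:*/7, job_B:*/12}
Op 6: register job_D */16 -> active={job_A:*/7, job_B:*/12, job_D:*/16}
Op 7: register job_D */19 -> active={job_A:*/7, job_B:*/12, job_D:*/19}
Op 8: register job_B */6 -> active={job_A:*/7, job_B:*/6, job_D:*/19}
Op 9: unregister job_D -> active={job_A:*/7, job_B:*/6}
Op 10: register job_D */19 -> active={job_A:*/7, job_B:*/6, job_D:*/19}
Op 11: unregister job_B -> active={job_A:*/7, job_D:*/19}
Op 12: register job_A */16 -> active={job_A:*/16, job_D:*/19}
Op 13: unregister job_D -> active={job_A:*/16}
Final interval of job_A = 16
Next fire of job_A after T=233: (233//16+1)*16 = 240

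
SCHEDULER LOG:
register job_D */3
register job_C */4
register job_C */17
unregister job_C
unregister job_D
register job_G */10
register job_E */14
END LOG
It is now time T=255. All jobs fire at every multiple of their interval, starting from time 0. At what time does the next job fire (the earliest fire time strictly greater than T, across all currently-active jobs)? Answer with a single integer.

Op 1: register job_D */3 -> active={job_D:*/3}
Op 2: register job_C */4 -> active={job_C:*/4, job_D:*/3}
Op 3: register job_C */17 -> active={job_C:*/17, job_D:*/3}
Op 4: unregister job_C -> active={job_D:*/3}
Op 5: unregister job_D -> active={}
Op 6: register job_G */10 -> active={job_G:*/10}
Op 7: register job_E */14 -> active={job_E:*/14, job_G:*/10}
  job_E: interval 14, next fire after T=255 is 266
  job_G: interval 10, next fire after T=255 is 260
Earliest fire time = 260 (job job_G)

Answer: 260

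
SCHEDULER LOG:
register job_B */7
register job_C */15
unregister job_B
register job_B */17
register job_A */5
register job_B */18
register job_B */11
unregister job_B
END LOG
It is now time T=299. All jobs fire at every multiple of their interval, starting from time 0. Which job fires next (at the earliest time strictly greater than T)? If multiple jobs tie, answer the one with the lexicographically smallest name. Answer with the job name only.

Answer: job_A

Derivation:
Op 1: register job_B */7 -> active={job_B:*/7}
Op 2: register job_C */15 -> active={job_B:*/7, job_C:*/15}
Op 3: unregister job_B -> active={job_C:*/15}
Op 4: register job_B */17 -> active={job_B:*/17, job_C:*/15}
Op 5: register job_A */5 -> active={job_A:*/5, job_B:*/17, job_C:*/15}
Op 6: register job_B */18 -> active={job_A:*/5, job_B:*/18, job_C:*/15}
Op 7: register job_B */11 -> active={job_A:*/5, job_B:*/11, job_C:*/15}
Op 8: unregister job_B -> active={job_A:*/5, job_C:*/15}
  job_A: interval 5, next fire after T=299 is 300
  job_C: interval 15, next fire after T=299 is 300
Earliest = 300, winner (lex tiebreak) = job_A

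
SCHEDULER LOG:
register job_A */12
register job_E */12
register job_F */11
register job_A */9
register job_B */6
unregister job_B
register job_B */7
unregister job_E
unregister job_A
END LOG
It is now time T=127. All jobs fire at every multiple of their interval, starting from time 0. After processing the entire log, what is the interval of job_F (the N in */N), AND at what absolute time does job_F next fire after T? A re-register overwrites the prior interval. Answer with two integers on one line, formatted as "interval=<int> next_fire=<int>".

Op 1: register job_A */12 -> active={job_A:*/12}
Op 2: register job_E */12 -> active={job_A:*/12, job_E:*/12}
Op 3: register job_F */11 -> active={job_A:*/12, job_E:*/12, job_F:*/11}
Op 4: register job_A */9 -> active={job_A:*/9, job_E:*/12, job_F:*/11}
Op 5: register job_B */6 -> active={job_A:*/9, job_B:*/6, job_E:*/12, job_F:*/11}
Op 6: unregister job_B -> active={job_A:*/9, job_E:*/12, job_F:*/11}
Op 7: register job_B */7 -> active={job_A:*/9, job_B:*/7, job_E:*/12, job_F:*/11}
Op 8: unregister job_E -> active={job_A:*/9, job_B:*/7, job_F:*/11}
Op 9: unregister job_A -> active={job_B:*/7, job_F:*/11}
Final interval of job_F = 11
Next fire of job_F after T=127: (127//11+1)*11 = 132

Answer: interval=11 next_fire=132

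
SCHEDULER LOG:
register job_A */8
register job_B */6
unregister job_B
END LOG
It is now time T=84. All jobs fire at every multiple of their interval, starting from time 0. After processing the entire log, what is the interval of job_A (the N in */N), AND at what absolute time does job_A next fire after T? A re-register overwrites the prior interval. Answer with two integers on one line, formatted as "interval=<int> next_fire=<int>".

Op 1: register job_A */8 -> active={job_A:*/8}
Op 2: register job_B */6 -> active={job_A:*/8, job_B:*/6}
Op 3: unregister job_B -> active={job_A:*/8}
Final interval of job_A = 8
Next fire of job_A after T=84: (84//8+1)*8 = 88

Answer: interval=8 next_fire=88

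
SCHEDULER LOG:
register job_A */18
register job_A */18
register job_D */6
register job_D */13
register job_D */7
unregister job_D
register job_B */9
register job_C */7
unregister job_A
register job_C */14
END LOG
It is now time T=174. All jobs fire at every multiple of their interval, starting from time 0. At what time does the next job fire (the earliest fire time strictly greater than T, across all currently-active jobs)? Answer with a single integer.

Answer: 180

Derivation:
Op 1: register job_A */18 -> active={job_A:*/18}
Op 2: register job_A */18 -> active={job_A:*/18}
Op 3: register job_D */6 -> active={job_A:*/18, job_D:*/6}
Op 4: register job_D */13 -> active={job_A:*/18, job_D:*/13}
Op 5: register job_D */7 -> active={job_A:*/18, job_D:*/7}
Op 6: unregister job_D -> active={job_A:*/18}
Op 7: register job_B */9 -> active={job_A:*/18, job_B:*/9}
Op 8: register job_C */7 -> active={job_A:*/18, job_B:*/9, job_C:*/7}
Op 9: unregister job_A -> active={job_B:*/9, job_C:*/7}
Op 10: register job_C */14 -> active={job_B:*/9, job_C:*/14}
  job_B: interval 9, next fire after T=174 is 180
  job_C: interval 14, next fire after T=174 is 182
Earliest fire time = 180 (job job_B)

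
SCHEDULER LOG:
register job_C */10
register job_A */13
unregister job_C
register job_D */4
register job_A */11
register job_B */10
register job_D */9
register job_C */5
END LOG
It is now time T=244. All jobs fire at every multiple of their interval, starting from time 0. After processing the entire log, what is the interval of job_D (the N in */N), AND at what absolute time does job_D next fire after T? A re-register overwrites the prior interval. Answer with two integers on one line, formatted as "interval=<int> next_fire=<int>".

Op 1: register job_C */10 -> active={job_C:*/10}
Op 2: register job_A */13 -> active={job_A:*/13, job_C:*/10}
Op 3: unregister job_C -> active={job_A:*/13}
Op 4: register job_D */4 -> active={job_A:*/13, job_D:*/4}
Op 5: register job_A */11 -> active={job_A:*/11, job_D:*/4}
Op 6: register job_B */10 -> active={job_A:*/11, job_B:*/10, job_D:*/4}
Op 7: register job_D */9 -> active={job_A:*/11, job_B:*/10, job_D:*/9}
Op 8: register job_C */5 -> active={job_A:*/11, job_B:*/10, job_C:*/5, job_D:*/9}
Final interval of job_D = 9
Next fire of job_D after T=244: (244//9+1)*9 = 252

Answer: interval=9 next_fire=252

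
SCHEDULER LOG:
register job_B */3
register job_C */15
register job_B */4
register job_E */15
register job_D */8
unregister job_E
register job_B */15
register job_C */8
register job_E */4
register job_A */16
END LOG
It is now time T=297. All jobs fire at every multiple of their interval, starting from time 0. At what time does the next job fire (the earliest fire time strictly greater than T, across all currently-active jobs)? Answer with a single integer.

Op 1: register job_B */3 -> active={job_B:*/3}
Op 2: register job_C */15 -> active={job_B:*/3, job_C:*/15}
Op 3: register job_B */4 -> active={job_B:*/4, job_C:*/15}
Op 4: register job_E */15 -> active={job_B:*/4, job_C:*/15, job_E:*/15}
Op 5: register job_D */8 -> active={job_B:*/4, job_C:*/15, job_D:*/8, job_E:*/15}
Op 6: unregister job_E -> active={job_B:*/4, job_C:*/15, job_D:*/8}
Op 7: register job_B */15 -> active={job_B:*/15, job_C:*/15, job_D:*/8}
Op 8: register job_C */8 -> active={job_B:*/15, job_C:*/8, job_D:*/8}
Op 9: register job_E */4 -> active={job_B:*/15, job_C:*/8, job_D:*/8, job_E:*/4}
Op 10: register job_A */16 -> active={job_A:*/16, job_B:*/15, job_C:*/8, job_D:*/8, job_E:*/4}
  job_A: interval 16, next fire after T=297 is 304
  job_B: interval 15, next fire after T=297 is 300
  job_C: interval 8, next fire after T=297 is 304
  job_D: interval 8, next fire after T=297 is 304
  job_E: interval 4, next fire after T=297 is 300
Earliest fire time = 300 (job job_B)

Answer: 300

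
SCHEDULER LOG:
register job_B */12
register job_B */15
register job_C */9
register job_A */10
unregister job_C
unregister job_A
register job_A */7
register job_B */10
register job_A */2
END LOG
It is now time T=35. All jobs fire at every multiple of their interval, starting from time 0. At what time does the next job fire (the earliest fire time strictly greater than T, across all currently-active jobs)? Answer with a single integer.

Op 1: register job_B */12 -> active={job_B:*/12}
Op 2: register job_B */15 -> active={job_B:*/15}
Op 3: register job_C */9 -> active={job_B:*/15, job_C:*/9}
Op 4: register job_A */10 -> active={job_A:*/10, job_B:*/15, job_C:*/9}
Op 5: unregister job_C -> active={job_A:*/10, job_B:*/15}
Op 6: unregister job_A -> active={job_B:*/15}
Op 7: register job_A */7 -> active={job_A:*/7, job_B:*/15}
Op 8: register job_B */10 -> active={job_A:*/7, job_B:*/10}
Op 9: register job_A */2 -> active={job_A:*/2, job_B:*/10}
  job_A: interval 2, next fire after T=35 is 36
  job_B: interval 10, next fire after T=35 is 40
Earliest fire time = 36 (job job_A)

Answer: 36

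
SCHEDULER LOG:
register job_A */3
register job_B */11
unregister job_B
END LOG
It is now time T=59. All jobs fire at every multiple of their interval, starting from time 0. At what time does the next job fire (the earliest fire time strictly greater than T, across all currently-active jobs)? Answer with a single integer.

Op 1: register job_A */3 -> active={job_A:*/3}
Op 2: register job_B */11 -> active={job_A:*/3, job_B:*/11}
Op 3: unregister job_B -> active={job_A:*/3}
  job_A: interval 3, next fire after T=59 is 60
Earliest fire time = 60 (job job_A)

Answer: 60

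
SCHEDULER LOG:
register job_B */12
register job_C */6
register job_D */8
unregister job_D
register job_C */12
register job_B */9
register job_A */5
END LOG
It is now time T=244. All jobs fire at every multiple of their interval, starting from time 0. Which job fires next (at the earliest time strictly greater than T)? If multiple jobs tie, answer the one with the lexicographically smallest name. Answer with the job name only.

Op 1: register job_B */12 -> active={job_B:*/12}
Op 2: register job_C */6 -> active={job_B:*/12, job_C:*/6}
Op 3: register job_D */8 -> active={job_B:*/12, job_C:*/6, job_D:*/8}
Op 4: unregister job_D -> active={job_B:*/12, job_C:*/6}
Op 5: register job_C */12 -> active={job_B:*/12, job_C:*/12}
Op 6: register job_B */9 -> active={job_B:*/9, job_C:*/12}
Op 7: register job_A */5 -> active={job_A:*/5, job_B:*/9, job_C:*/12}
  job_A: interval 5, next fire after T=244 is 245
  job_B: interval 9, next fire after T=244 is 252
  job_C: interval 12, next fire after T=244 is 252
Earliest = 245, winner (lex tiebreak) = job_A

Answer: job_A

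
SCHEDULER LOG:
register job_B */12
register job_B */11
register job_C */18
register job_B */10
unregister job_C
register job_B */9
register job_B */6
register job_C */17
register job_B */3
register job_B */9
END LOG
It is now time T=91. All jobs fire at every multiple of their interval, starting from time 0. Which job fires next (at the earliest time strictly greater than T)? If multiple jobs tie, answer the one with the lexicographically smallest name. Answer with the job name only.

Answer: job_B

Derivation:
Op 1: register job_B */12 -> active={job_B:*/12}
Op 2: register job_B */11 -> active={job_B:*/11}
Op 3: register job_C */18 -> active={job_B:*/11, job_C:*/18}
Op 4: register job_B */10 -> active={job_B:*/10, job_C:*/18}
Op 5: unregister job_C -> active={job_B:*/10}
Op 6: register job_B */9 -> active={job_B:*/9}
Op 7: register job_B */6 -> active={job_B:*/6}
Op 8: register job_C */17 -> active={job_B:*/6, job_C:*/17}
Op 9: register job_B */3 -> active={job_B:*/3, job_C:*/17}
Op 10: register job_B */9 -> active={job_B:*/9, job_C:*/17}
  job_B: interval 9, next fire after T=91 is 99
  job_C: interval 17, next fire after T=91 is 102
Earliest = 99, winner (lex tiebreak) = job_B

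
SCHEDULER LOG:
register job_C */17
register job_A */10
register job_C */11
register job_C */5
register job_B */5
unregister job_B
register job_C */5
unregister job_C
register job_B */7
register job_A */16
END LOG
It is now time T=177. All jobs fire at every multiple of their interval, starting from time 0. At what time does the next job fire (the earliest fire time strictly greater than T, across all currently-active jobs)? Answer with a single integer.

Answer: 182

Derivation:
Op 1: register job_C */17 -> active={job_C:*/17}
Op 2: register job_A */10 -> active={job_A:*/10, job_C:*/17}
Op 3: register job_C */11 -> active={job_A:*/10, job_C:*/11}
Op 4: register job_C */5 -> active={job_A:*/10, job_C:*/5}
Op 5: register job_B */5 -> active={job_A:*/10, job_B:*/5, job_C:*/5}
Op 6: unregister job_B -> active={job_A:*/10, job_C:*/5}
Op 7: register job_C */5 -> active={job_A:*/10, job_C:*/5}
Op 8: unregister job_C -> active={job_A:*/10}
Op 9: register job_B */7 -> active={job_A:*/10, job_B:*/7}
Op 10: register job_A */16 -> active={job_A:*/16, job_B:*/7}
  job_A: interval 16, next fire after T=177 is 192
  job_B: interval 7, next fire after T=177 is 182
Earliest fire time = 182 (job job_B)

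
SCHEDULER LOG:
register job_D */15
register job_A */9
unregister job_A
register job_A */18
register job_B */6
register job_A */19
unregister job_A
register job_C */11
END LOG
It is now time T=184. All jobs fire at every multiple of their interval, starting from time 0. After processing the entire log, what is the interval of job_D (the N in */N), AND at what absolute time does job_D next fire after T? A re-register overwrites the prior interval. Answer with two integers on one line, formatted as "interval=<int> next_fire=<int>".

Op 1: register job_D */15 -> active={job_D:*/15}
Op 2: register job_A */9 -> active={job_A:*/9, job_D:*/15}
Op 3: unregister job_A -> active={job_D:*/15}
Op 4: register job_A */18 -> active={job_A:*/18, job_D:*/15}
Op 5: register job_B */6 -> active={job_A:*/18, job_B:*/6, job_D:*/15}
Op 6: register job_A */19 -> active={job_A:*/19, job_B:*/6, job_D:*/15}
Op 7: unregister job_A -> active={job_B:*/6, job_D:*/15}
Op 8: register job_C */11 -> active={job_B:*/6, job_C:*/11, job_D:*/15}
Final interval of job_D = 15
Next fire of job_D after T=184: (184//15+1)*15 = 195

Answer: interval=15 next_fire=195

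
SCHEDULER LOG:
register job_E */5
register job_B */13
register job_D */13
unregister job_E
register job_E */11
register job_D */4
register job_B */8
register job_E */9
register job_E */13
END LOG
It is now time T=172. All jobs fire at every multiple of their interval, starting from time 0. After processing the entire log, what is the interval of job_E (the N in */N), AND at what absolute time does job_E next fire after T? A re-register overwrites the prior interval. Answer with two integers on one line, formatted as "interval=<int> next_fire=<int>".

Op 1: register job_E */5 -> active={job_E:*/5}
Op 2: register job_B */13 -> active={job_B:*/13, job_E:*/5}
Op 3: register job_D */13 -> active={job_B:*/13, job_D:*/13, job_E:*/5}
Op 4: unregister job_E -> active={job_B:*/13, job_D:*/13}
Op 5: register job_E */11 -> active={job_B:*/13, job_D:*/13, job_E:*/11}
Op 6: register job_D */4 -> active={job_B:*/13, job_D:*/4, job_E:*/11}
Op 7: register job_B */8 -> active={job_B:*/8, job_D:*/4, job_E:*/11}
Op 8: register job_E */9 -> active={job_B:*/8, job_D:*/4, job_E:*/9}
Op 9: register job_E */13 -> active={job_B:*/8, job_D:*/4, job_E:*/13}
Final interval of job_E = 13
Next fire of job_E after T=172: (172//13+1)*13 = 182

Answer: interval=13 next_fire=182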